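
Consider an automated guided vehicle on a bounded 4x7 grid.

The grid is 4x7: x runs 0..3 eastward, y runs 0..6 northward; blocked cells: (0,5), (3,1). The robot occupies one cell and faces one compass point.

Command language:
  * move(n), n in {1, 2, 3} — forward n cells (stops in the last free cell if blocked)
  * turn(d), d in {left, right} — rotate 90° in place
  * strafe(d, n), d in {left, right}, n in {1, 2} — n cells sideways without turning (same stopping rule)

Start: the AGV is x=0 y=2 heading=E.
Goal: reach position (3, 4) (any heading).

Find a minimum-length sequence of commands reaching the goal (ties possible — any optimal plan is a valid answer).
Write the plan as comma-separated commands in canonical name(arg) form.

move(3), strafe(left, 2)

begin: x=0 y=2 heading=E
t=1 move(3) ⇒ x=3 y=2 heading=E
t=2 strafe(left, 2) ⇒ x=3 y=4 heading=E
nothing shorter than 2 reaches the goal.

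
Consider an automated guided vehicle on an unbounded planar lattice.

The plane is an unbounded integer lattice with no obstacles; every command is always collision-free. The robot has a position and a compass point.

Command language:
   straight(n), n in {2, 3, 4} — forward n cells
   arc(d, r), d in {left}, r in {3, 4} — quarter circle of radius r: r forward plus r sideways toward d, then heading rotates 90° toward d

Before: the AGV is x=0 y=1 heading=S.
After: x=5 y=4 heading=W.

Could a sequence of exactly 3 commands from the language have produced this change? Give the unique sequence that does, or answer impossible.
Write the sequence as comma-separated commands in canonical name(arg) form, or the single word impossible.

arc(left, 4), arc(left, 4), arc(left, 3)

key: position moved to (5,4) AND the heading swung to W — translation plus rotation needed
from: x=0 y=1 heading=S
step 1 (arc(left, 4)): x=4 y=-3 heading=E
step 2 (arc(left, 4)): x=8 y=1 heading=N
step 3 (arc(left, 3)): x=5 y=4 heading=W
no other 3-command option fits: unique.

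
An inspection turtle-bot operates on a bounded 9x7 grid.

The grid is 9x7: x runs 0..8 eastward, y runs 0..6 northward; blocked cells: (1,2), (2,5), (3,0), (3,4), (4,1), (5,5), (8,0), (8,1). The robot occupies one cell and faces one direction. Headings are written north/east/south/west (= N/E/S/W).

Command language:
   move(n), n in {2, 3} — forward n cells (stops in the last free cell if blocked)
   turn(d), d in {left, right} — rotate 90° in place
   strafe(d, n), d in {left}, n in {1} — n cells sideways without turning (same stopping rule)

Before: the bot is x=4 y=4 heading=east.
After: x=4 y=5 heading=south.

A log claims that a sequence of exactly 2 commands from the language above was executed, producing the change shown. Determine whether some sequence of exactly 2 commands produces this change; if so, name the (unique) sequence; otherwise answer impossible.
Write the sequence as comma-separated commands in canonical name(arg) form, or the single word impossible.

strafe(left, 1), turn(right)

key: cell and facing (now S) both changed — the 2 commands mix motion and turning
from: x=4 y=4 heading=east
t=1 strafe(left, 1) ⇒ x=4 y=5 heading=east
t=2 turn(right) ⇒ x=4 y=5 heading=south
uniquely the one of 25 2-step routes that fits.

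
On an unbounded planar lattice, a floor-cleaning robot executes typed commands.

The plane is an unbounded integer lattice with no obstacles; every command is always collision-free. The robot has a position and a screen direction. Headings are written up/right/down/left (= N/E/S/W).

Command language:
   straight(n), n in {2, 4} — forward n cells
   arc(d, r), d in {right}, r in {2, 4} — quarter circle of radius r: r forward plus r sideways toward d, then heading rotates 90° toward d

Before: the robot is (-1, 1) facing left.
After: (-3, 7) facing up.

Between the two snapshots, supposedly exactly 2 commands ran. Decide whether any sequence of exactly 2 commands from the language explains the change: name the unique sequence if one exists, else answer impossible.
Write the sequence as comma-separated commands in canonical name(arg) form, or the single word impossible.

arc(right, 2), straight(4)

key: order matters: swapping arc(right, 2) and straight(4) lands elsewhere
start: (-1, 1) facing left
step 1 (arc(right, 2)): (-3, 3) facing up
step 2 (straight(4)): (-3, 7) facing up
no rival 2-sequence matches.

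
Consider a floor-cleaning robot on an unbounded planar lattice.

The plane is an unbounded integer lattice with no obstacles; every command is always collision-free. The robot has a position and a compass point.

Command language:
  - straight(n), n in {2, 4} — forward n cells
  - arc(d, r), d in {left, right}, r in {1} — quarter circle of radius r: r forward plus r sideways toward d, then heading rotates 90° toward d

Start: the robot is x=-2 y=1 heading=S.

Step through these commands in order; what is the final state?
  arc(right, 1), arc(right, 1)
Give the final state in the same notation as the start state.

t0: x=-2 y=1 heading=S
step 1 (arc(right, 1)): x=-3 y=0 heading=W
step 2 (arc(right, 1)): x=-4 y=1 heading=N

x=-4 y=1 heading=N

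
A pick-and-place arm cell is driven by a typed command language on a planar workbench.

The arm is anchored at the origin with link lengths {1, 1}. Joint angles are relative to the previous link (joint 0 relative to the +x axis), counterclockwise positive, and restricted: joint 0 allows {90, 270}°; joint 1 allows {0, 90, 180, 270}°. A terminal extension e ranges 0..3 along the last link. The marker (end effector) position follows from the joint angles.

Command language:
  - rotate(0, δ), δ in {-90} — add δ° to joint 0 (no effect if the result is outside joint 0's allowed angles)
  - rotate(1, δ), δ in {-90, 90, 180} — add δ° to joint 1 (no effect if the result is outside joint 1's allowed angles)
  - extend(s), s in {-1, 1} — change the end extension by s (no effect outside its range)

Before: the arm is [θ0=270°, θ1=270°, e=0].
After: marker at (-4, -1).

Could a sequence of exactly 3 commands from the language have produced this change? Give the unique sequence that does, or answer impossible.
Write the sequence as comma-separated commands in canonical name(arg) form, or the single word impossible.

extend(1), extend(1), extend(1)

from: [θ0=270°, θ1=270°, e=0]
t=1 extend(1) ⇒ [θ0=270°, θ1=270°, e=1]
t=2 extend(1) ⇒ [θ0=270°, θ1=270°, e=2]
t=3 extend(1) ⇒ [θ0=270°, θ1=270°, e=3]
uniquely the one of 216 3-step routes that fits.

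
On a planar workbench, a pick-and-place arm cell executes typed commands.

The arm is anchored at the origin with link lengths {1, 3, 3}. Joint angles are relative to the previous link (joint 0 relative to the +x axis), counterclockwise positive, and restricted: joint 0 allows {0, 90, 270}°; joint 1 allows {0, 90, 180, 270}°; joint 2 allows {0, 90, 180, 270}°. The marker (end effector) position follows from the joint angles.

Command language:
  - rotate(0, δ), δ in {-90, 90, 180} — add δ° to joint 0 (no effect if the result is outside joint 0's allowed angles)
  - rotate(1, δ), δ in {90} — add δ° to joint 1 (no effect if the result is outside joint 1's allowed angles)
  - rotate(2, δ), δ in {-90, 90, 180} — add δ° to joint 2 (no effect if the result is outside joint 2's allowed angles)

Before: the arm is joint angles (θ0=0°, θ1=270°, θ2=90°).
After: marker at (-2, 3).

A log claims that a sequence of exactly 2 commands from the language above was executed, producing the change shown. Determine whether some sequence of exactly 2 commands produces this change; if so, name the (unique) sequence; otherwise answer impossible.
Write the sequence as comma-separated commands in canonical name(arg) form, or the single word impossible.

rotate(1, 90), rotate(1, 90)

begin: joint angles (θ0=0°, θ1=270°, θ2=90°)
[1] after rotate(1, 90): joint angles (θ0=0°, θ1=0°, θ2=90°)
[2] after rotate(1, 90): joint angles (θ0=0°, θ1=90°, θ2=90°)
no rival 2-sequence matches.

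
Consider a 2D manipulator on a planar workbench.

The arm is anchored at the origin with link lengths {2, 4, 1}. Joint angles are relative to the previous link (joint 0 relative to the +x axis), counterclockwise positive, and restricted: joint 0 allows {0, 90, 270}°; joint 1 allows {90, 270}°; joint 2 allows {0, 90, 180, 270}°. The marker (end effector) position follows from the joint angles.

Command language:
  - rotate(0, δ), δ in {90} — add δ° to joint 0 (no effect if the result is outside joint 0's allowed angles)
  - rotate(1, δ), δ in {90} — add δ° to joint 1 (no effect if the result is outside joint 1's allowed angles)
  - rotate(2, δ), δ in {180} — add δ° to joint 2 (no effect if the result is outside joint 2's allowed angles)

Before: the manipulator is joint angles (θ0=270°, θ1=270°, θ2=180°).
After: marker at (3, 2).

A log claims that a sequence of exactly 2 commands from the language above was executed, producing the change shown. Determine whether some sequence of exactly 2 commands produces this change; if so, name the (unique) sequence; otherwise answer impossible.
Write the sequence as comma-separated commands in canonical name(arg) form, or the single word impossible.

start: joint angles (θ0=270°, θ1=270°, θ2=180°)
t=1 rotate(0, 90) ⇒ joint angles (θ0=0°, θ1=270°, θ2=180°)
t=2 rotate(0, 90) ⇒ joint angles (θ0=90°, θ1=270°, θ2=180°)
all 9 alternatives checked — unique.

rotate(0, 90), rotate(0, 90)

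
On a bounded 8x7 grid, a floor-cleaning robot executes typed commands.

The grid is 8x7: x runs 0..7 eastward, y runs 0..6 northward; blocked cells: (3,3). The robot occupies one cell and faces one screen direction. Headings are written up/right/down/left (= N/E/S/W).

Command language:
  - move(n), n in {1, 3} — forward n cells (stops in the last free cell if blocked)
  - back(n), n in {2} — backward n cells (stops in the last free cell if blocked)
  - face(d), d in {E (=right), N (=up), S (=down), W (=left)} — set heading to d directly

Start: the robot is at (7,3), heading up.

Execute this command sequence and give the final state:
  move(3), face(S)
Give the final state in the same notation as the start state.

t0: at (7,3), heading up
step 1 (move(3)): at (7,6), heading up
step 2 (face(S)): at (7,6), heading down

at (7,6), heading down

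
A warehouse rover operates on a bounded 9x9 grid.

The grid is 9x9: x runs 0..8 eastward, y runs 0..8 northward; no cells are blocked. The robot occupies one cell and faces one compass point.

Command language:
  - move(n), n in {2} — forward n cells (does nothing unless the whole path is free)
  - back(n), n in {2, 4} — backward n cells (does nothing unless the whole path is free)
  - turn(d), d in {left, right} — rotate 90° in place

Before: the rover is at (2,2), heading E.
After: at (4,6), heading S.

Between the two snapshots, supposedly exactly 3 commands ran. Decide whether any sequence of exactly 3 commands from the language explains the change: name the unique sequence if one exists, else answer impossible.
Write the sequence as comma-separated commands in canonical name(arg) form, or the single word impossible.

key: running back(4) before move(2) would end elsewhere — order is forced
initial: at (2,2), heading E
[1] after move(2): at (4,2), heading E
[2] after turn(right): at (4,2), heading S
[3] after back(4): at (4,6), heading S
uniquely the one of 125 3-step routes that fits.

move(2), turn(right), back(4)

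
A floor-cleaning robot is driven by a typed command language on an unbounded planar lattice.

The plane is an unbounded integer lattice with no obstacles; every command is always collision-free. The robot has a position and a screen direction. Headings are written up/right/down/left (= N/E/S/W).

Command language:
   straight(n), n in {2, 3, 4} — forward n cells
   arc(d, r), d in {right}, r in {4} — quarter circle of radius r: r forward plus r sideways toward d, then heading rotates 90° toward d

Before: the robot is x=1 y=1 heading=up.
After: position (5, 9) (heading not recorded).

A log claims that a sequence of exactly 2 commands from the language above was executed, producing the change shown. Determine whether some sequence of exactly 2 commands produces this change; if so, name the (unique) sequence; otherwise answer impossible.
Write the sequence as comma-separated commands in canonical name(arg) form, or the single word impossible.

key: order matters: swapping straight(4) and arc(right, 4) lands elsewhere
start: x=1 y=1 heading=up
1. straight(4) → x=1 y=5 heading=up
2. arc(right, 4) → x=5 y=9 heading=right
all 16 alternatives checked — unique.

straight(4), arc(right, 4)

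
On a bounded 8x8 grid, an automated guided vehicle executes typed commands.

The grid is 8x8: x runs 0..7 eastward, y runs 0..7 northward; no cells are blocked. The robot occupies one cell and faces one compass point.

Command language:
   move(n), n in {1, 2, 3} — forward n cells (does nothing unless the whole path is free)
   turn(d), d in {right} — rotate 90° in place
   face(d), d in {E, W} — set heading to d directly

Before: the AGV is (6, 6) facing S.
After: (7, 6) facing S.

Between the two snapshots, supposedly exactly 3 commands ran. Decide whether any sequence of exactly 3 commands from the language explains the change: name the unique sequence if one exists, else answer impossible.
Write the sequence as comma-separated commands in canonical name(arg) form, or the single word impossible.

key: running turn(right) before face(E) would end elsewhere — order is forced
from: (6, 6) facing S
1. face(E) → (6, 6) facing E
2. move(1) → (7, 6) facing E
3. turn(right) → (7, 6) facing S
no rival 3-sequence matches.

face(E), move(1), turn(right)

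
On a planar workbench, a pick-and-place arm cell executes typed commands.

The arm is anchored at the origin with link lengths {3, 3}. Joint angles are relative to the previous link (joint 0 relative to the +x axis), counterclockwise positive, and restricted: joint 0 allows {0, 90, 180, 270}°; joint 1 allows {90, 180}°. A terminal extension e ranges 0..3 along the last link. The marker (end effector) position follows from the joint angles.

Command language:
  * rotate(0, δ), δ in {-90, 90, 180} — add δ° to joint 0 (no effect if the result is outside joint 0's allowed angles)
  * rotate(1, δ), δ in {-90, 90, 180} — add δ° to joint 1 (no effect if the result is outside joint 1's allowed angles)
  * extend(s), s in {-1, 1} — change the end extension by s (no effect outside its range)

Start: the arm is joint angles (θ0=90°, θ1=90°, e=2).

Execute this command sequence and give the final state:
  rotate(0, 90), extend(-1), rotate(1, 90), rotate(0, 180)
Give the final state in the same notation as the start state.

from: joint angles (θ0=90°, θ1=90°, e=2)
[1] after rotate(0, 90): joint angles (θ0=180°, θ1=90°, e=2)
[2] after extend(-1): joint angles (θ0=180°, θ1=90°, e=1)
[3] after rotate(1, 90): joint angles (θ0=180°, θ1=180°, e=1)
[4] after rotate(0, 180): joint angles (θ0=0°, θ1=180°, e=1)

joint angles (θ0=0°, θ1=180°, e=1)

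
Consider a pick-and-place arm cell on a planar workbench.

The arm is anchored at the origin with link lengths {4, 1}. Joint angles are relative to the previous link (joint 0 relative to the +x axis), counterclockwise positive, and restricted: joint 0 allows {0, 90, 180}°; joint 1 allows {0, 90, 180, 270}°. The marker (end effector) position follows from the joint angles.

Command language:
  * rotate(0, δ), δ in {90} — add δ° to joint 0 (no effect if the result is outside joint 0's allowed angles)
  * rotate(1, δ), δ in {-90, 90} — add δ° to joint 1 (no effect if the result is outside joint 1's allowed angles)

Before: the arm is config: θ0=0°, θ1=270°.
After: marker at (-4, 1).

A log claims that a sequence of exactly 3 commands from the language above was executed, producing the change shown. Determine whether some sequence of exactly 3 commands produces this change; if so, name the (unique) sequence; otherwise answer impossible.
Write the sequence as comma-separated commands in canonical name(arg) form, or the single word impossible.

t0: config: θ0=0°, θ1=270°
1. rotate(0, 90) → config: θ0=90°, θ1=270°
2. rotate(0, 90) → config: θ0=180°, θ1=270°
3. rotate(0, 90) → config: θ0=180°, θ1=270°
no rival 3-sequence matches.

rotate(0, 90), rotate(0, 90), rotate(0, 90)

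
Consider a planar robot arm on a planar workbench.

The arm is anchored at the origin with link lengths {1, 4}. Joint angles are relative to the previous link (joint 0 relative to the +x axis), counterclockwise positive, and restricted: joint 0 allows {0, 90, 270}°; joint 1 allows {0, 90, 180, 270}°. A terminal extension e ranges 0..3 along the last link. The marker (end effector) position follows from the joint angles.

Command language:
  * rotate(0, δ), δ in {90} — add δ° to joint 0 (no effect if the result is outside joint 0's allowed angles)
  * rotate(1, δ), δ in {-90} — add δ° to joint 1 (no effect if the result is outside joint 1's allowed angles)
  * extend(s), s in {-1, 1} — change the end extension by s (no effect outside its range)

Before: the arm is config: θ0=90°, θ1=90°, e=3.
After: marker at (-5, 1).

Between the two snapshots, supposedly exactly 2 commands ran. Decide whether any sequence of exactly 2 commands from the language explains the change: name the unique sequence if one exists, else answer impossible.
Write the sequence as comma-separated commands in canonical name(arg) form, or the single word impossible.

t0: config: θ0=90°, θ1=90°, e=3
1. extend(-1) → config: θ0=90°, θ1=90°, e=2
2. extend(-1) → config: θ0=90°, θ1=90°, e=1
no rival 2-sequence matches.

extend(-1), extend(-1)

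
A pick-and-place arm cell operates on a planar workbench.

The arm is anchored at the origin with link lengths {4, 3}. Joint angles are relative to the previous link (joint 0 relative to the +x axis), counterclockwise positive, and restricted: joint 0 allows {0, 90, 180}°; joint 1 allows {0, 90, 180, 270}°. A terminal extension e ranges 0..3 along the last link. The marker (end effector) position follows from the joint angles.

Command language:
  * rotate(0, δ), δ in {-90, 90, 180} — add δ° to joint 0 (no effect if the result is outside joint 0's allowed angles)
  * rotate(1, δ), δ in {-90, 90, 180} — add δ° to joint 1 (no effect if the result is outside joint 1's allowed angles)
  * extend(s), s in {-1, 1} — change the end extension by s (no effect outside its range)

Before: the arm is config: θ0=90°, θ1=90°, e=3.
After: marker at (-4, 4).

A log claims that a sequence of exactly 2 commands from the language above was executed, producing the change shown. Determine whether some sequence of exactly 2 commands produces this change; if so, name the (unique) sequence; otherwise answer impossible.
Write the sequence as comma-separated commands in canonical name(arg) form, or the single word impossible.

extend(-1), extend(-1)

start: config: θ0=90°, θ1=90°, e=3
step 1 (extend(-1)): config: θ0=90°, θ1=90°, e=2
step 2 (extend(-1)): config: θ0=90°, θ1=90°, e=1
all 64 alternatives checked — unique.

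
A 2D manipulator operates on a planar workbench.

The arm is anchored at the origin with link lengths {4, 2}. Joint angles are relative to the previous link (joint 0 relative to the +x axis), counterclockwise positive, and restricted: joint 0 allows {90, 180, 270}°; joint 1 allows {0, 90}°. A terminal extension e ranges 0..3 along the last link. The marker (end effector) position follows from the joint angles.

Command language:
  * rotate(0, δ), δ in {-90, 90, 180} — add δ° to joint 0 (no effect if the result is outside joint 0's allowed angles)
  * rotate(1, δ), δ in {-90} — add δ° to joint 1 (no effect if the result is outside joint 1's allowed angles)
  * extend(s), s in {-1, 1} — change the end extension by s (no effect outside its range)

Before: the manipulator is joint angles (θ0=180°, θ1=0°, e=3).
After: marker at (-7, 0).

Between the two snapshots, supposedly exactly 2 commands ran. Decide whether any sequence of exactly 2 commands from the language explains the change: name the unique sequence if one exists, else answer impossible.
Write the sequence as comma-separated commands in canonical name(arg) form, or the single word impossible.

initial: joint angles (θ0=180°, θ1=0°, e=3)
1. extend(-1) → joint angles (θ0=180°, θ1=0°, e=2)
2. extend(-1) → joint angles (θ0=180°, θ1=0°, e=1)
uniquely the one of 36 2-step routes that fits.

extend(-1), extend(-1)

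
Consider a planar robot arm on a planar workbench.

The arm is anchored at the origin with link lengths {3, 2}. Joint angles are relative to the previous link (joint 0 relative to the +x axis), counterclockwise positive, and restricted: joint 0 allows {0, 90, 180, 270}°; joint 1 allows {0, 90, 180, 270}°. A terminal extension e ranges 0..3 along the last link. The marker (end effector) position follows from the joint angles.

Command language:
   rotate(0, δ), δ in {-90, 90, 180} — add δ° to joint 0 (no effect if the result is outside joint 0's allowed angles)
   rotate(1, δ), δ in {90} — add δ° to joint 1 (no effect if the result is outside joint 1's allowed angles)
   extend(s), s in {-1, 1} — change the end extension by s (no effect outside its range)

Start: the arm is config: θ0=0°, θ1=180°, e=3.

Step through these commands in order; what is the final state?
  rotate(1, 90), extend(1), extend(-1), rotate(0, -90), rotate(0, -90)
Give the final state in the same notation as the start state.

t0: config: θ0=0°, θ1=180°, e=3
t=1 rotate(1, 90) ⇒ config: θ0=0°, θ1=270°, e=3
t=2 extend(1) ⇒ config: θ0=0°, θ1=270°, e=3
t=3 extend(-1) ⇒ config: θ0=0°, θ1=270°, e=2
t=4 rotate(0, -90) ⇒ config: θ0=270°, θ1=270°, e=2
t=5 rotate(0, -90) ⇒ config: θ0=180°, θ1=270°, e=2

config: θ0=180°, θ1=270°, e=2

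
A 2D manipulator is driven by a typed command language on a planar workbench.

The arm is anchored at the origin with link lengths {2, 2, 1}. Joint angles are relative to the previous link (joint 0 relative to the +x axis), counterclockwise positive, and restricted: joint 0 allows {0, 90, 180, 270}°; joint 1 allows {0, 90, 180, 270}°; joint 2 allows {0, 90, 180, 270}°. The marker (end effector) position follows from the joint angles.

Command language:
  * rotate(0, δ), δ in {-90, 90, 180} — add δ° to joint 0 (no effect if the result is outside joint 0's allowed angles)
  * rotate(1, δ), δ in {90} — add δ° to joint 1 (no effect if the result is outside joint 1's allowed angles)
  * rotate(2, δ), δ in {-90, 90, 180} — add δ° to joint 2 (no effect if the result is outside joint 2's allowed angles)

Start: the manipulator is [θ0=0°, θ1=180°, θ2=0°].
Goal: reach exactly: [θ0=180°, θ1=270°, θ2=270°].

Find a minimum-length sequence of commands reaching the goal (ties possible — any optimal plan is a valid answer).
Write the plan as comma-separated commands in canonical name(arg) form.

rotate(0, 180), rotate(1, 90), rotate(2, -90)

from: [θ0=0°, θ1=180°, θ2=0°]
step 1 (rotate(0, 180)): [θ0=180°, θ1=180°, θ2=0°]
step 2 (rotate(1, 90)): [θ0=180°, θ1=270°, θ2=0°]
step 3 (rotate(2, -90)): [θ0=180°, θ1=270°, θ2=270°]
nothing shorter than 3 reaches the goal.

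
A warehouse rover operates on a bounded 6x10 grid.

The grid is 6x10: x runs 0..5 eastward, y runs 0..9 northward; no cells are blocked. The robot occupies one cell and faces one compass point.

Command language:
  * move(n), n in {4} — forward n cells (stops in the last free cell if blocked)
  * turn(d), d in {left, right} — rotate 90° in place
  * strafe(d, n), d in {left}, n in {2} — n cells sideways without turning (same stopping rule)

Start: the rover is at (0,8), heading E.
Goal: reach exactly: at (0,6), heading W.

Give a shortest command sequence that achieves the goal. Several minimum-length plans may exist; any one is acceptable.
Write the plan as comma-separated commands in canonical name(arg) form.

turn(right), turn(right), strafe(left, 2)

initial: at (0,8), heading E
t=1 turn(right) ⇒ at (0,8), heading S
t=2 turn(right) ⇒ at (0,8), heading W
t=3 strafe(left, 2) ⇒ at (0,6), heading W
nothing shorter than 3 reaches the goal.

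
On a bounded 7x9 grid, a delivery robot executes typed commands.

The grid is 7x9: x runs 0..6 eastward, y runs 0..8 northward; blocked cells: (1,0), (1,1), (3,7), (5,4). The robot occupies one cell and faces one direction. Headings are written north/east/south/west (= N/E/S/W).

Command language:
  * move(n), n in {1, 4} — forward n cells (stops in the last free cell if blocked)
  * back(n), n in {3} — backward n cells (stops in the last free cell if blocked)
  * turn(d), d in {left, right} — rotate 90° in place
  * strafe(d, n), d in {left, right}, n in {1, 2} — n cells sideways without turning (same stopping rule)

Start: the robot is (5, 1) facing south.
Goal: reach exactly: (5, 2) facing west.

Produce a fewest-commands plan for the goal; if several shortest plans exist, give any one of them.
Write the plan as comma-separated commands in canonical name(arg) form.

t0: (5, 1) facing south
t=1 turn(right) ⇒ (5, 1) facing west
t=2 strafe(right, 1) ⇒ (5, 2) facing west
shorter routes all fall short; 2 is best.

turn(right), strafe(right, 1)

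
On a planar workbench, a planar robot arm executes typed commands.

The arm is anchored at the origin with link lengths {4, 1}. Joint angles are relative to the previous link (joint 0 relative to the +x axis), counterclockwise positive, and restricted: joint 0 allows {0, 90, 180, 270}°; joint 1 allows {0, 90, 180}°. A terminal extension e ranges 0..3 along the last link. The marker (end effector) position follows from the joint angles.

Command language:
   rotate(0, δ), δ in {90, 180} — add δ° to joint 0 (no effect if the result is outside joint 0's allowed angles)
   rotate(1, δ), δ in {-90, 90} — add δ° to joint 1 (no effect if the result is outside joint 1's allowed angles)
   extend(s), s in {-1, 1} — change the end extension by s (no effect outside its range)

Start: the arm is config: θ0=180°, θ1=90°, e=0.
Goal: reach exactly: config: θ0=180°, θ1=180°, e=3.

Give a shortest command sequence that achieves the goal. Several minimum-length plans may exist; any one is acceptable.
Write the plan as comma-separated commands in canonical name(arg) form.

from: config: θ0=180°, θ1=90°, e=0
step 1 (rotate(1, 90)): config: θ0=180°, θ1=180°, e=0
step 2 (extend(1)): config: θ0=180°, θ1=180°, e=1
step 3 (extend(1)): config: θ0=180°, θ1=180°, e=2
step 4 (extend(1)): config: θ0=180°, θ1=180°, e=3
nothing shorter than 4 reaches the goal.

rotate(1, 90), extend(1), extend(1), extend(1)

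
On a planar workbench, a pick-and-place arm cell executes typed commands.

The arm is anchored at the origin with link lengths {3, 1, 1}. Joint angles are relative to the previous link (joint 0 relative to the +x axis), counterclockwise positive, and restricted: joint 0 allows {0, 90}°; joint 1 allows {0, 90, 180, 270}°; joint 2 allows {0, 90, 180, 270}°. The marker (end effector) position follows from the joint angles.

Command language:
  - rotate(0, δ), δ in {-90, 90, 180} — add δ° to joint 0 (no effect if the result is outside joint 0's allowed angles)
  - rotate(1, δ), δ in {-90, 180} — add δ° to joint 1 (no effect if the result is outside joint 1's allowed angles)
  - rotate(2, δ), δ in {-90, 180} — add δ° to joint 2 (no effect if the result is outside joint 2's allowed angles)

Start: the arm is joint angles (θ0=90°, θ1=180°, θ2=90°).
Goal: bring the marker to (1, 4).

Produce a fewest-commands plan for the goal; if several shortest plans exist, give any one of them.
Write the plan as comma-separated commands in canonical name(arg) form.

begin: joint angles (θ0=90°, θ1=180°, θ2=90°)
1. rotate(1, 180) → joint angles (θ0=90°, θ1=0°, θ2=90°)
2. rotate(1, -90) → joint angles (θ0=90°, θ1=270°, θ2=90°)
shorter routes all fall short; 2 is best.

rotate(1, 180), rotate(1, -90)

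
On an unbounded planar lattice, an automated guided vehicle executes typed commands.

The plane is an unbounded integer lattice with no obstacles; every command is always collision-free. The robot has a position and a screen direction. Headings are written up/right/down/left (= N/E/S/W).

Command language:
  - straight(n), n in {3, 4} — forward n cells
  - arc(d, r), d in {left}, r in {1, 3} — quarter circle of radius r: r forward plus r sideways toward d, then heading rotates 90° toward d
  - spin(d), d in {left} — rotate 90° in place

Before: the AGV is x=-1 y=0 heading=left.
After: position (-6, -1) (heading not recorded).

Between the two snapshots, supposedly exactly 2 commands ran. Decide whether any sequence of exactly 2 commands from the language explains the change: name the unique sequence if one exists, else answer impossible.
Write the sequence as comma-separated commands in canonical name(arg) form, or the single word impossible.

straight(4), arc(left, 1)

key: running arc(left, 1) before straight(4) would end elsewhere — order is forced
from: x=-1 y=0 heading=left
1. straight(4) → x=-5 y=0 heading=left
2. arc(left, 1) → x=-6 y=-1 heading=down
no other 2-command option fits: unique.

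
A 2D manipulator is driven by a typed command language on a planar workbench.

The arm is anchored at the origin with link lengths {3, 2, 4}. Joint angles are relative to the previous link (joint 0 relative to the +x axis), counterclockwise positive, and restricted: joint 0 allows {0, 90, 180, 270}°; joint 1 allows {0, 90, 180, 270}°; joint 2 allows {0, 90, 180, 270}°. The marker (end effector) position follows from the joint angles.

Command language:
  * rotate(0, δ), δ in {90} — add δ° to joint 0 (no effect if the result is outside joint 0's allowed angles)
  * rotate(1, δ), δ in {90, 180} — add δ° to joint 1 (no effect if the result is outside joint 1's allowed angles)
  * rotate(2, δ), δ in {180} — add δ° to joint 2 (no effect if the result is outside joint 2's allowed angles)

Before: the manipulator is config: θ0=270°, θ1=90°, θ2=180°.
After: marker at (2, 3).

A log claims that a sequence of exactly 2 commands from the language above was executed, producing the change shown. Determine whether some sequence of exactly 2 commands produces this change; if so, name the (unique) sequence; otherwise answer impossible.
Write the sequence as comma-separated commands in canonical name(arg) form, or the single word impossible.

t0: config: θ0=270°, θ1=90°, θ2=180°
t=1 rotate(0, 90) ⇒ config: θ0=0°, θ1=90°, θ2=180°
t=2 rotate(0, 90) ⇒ config: θ0=90°, θ1=90°, θ2=180°
no rival 2-sequence matches.

rotate(0, 90), rotate(0, 90)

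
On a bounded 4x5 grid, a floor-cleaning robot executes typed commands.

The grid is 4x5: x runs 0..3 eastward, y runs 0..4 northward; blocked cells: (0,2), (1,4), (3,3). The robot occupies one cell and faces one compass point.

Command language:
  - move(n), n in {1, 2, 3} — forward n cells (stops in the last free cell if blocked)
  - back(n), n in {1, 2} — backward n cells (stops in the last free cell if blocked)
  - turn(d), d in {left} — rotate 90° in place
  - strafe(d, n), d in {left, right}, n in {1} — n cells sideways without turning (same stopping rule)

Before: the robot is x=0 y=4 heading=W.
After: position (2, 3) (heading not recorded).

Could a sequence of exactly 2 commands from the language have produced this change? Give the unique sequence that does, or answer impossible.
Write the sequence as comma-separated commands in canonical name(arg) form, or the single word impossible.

key: running back(2) before strafe(left, 1) would end elsewhere — order is forced
begin: x=0 y=4 heading=W
[1] after strafe(left, 1): x=0 y=3 heading=W
[2] after back(2): x=2 y=3 heading=W
all 64 alternatives checked — unique.

strafe(left, 1), back(2)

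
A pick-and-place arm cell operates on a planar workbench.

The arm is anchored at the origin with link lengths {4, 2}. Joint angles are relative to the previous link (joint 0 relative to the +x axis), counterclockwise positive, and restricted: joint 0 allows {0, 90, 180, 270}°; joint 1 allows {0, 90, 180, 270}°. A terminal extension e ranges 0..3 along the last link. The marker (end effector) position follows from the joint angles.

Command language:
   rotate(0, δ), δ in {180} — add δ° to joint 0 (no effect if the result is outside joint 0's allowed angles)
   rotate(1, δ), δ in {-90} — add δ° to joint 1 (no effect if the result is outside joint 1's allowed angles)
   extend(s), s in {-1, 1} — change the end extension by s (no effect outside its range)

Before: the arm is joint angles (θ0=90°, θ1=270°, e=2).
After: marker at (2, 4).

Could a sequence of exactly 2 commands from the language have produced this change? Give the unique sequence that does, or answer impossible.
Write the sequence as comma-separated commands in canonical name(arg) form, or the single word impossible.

extend(-1), extend(-1)

from: joint angles (θ0=90°, θ1=270°, e=2)
1. extend(-1) → joint angles (θ0=90°, θ1=270°, e=1)
2. extend(-1) → joint angles (θ0=90°, θ1=270°, e=0)
uniquely the one of 16 2-step routes that fits.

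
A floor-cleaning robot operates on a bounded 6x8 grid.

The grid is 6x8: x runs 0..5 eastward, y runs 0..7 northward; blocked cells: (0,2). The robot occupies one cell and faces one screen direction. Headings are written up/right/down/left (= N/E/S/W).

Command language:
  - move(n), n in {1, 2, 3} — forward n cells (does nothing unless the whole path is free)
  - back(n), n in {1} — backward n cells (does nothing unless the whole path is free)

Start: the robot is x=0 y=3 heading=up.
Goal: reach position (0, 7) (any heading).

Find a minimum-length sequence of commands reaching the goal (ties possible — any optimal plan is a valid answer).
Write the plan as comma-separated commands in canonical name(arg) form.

move(1), move(3)

start: x=0 y=3 heading=up
step 1 (move(1)): x=0 y=4 heading=up
step 2 (move(3)): x=0 y=7 heading=up
no 1-step plan works, so 2 is optimal.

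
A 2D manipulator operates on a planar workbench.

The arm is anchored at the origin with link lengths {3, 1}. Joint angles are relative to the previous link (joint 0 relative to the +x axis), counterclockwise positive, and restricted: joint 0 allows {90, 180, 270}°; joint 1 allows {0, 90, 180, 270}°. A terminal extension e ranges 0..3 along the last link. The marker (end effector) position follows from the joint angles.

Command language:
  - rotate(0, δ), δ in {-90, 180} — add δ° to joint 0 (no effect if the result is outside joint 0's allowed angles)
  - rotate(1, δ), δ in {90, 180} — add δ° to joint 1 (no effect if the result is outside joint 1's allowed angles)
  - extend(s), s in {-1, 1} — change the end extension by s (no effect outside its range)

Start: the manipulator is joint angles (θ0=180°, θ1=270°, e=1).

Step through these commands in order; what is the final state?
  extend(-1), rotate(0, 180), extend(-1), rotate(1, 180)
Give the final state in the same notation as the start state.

joint angles (θ0=180°, θ1=90°, e=0)

from: joint angles (θ0=180°, θ1=270°, e=1)
1. extend(-1) → joint angles (θ0=180°, θ1=270°, e=0)
2. rotate(0, 180) → joint angles (θ0=180°, θ1=270°, e=0)
3. extend(-1) → joint angles (θ0=180°, θ1=270°, e=0)
4. rotate(1, 180) → joint angles (θ0=180°, θ1=90°, e=0)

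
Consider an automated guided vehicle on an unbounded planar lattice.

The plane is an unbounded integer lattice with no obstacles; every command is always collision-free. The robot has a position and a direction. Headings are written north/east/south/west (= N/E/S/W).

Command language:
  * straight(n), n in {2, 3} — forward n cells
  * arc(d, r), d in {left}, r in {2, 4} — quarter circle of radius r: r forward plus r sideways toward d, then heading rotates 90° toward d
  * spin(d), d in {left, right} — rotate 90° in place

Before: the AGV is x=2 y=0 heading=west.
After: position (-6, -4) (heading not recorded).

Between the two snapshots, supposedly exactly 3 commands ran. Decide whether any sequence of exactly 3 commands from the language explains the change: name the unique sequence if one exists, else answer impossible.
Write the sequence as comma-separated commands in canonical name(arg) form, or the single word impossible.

straight(2), straight(2), arc(left, 4)

key: order matters: swapping straight(2) and arc(left, 4) lands elsewhere
initial: x=2 y=0 heading=west
1. straight(2) → x=0 y=0 heading=west
2. straight(2) → x=-2 y=0 heading=west
3. arc(left, 4) → x=-6 y=-4 heading=south
no rival 3-sequence matches.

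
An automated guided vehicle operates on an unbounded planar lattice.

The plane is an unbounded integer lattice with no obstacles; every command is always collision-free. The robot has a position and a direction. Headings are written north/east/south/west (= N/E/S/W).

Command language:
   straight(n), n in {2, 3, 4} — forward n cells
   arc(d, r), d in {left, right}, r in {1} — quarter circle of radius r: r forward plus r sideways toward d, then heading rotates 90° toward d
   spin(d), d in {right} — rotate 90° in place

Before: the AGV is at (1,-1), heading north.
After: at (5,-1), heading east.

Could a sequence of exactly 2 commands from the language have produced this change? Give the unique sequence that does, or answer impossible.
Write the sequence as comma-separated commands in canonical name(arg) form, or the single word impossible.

key: running straight(4) before spin(right) would end elsewhere — order is forced
from: at (1,-1), heading north
[1] after spin(right): at (1,-1), heading east
[2] after straight(4): at (5,-1), heading east
no other 2-command option fits: unique.

spin(right), straight(4)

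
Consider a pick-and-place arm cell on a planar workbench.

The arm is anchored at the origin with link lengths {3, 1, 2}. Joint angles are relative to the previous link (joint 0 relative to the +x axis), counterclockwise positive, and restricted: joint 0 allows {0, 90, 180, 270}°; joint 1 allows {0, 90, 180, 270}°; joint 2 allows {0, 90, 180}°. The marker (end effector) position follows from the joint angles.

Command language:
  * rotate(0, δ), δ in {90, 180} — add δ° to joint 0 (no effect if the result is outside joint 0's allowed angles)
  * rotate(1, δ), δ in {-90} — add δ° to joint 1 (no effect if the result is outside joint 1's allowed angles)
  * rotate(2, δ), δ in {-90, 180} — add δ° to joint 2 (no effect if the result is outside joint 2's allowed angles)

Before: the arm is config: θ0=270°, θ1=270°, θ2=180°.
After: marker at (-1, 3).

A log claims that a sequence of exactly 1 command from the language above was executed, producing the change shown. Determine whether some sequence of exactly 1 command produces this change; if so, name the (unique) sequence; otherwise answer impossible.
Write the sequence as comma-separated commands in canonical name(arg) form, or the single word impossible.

rotate(0, 180)

t0: config: θ0=270°, θ1=270°, θ2=180°
[1] after rotate(0, 180): config: θ0=90°, θ1=270°, θ2=180°
all 5 alternatives checked — unique.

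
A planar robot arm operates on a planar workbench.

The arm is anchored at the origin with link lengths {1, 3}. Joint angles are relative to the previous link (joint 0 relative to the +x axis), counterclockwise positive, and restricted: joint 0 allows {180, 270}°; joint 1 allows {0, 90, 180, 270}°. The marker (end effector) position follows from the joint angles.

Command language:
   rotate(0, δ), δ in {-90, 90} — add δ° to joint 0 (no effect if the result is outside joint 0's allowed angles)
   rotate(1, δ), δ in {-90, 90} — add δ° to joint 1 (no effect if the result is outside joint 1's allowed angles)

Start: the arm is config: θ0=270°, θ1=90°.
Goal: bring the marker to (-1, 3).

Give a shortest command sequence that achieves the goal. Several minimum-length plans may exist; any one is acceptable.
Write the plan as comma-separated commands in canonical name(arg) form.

rotate(1, -90), rotate(1, -90), rotate(0, -90)

from: config: θ0=270°, θ1=90°
1. rotate(1, -90) → config: θ0=270°, θ1=0°
2. rotate(1, -90) → config: θ0=270°, θ1=270°
3. rotate(0, -90) → config: θ0=180°, θ1=270°
minimal: 3 command(s), checked below 3.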